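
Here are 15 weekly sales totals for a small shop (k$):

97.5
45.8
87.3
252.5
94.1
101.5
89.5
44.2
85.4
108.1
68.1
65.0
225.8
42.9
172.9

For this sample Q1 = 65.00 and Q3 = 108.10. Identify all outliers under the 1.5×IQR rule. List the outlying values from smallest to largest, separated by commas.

172.9, 225.8, 252.5

IQR = Q3 − Q1 = 108.10 − 65.00 = 43.10.
Lower fence = Q1 − 1.5·IQR = 65.00 − 64.65 = 0.35.
Upper fence = Q3 + 1.5·IQR = 108.10 + 64.65 = 172.75.
172.9 > 172.75 → outlier.
225.8 > 172.75 → outlier.
252.5 > 172.75 → outlier.
All remaining values lie within [0.35, 172.75].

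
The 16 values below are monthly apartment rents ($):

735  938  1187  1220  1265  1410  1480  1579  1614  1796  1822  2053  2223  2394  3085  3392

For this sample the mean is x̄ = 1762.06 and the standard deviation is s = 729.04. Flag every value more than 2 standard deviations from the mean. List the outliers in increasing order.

Cutoffs at x̄ ± 2s: 1762.06 ± 2·729.04 = [303.98, 3220.14].
3392: z = 2.24, |z| > 2 → outlier.
Every other value lies within [303.98, 3220.14].

3392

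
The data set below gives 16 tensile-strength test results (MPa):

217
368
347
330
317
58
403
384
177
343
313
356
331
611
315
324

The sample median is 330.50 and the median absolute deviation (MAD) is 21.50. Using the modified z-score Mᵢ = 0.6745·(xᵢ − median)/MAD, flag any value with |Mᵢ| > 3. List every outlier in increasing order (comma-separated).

|Mᵢ| > 3 ⇔ |xᵢ − 330.50| > 3·21.50/0.6745 = 95.63.
So outliers lie outside [234.87, 426.13].
58: M = -8.55 → outlier.
177: M = -4.82 → outlier.
217: M = -3.56 → outlier.
611: M = 8.80 → outlier.

58, 177, 217, 611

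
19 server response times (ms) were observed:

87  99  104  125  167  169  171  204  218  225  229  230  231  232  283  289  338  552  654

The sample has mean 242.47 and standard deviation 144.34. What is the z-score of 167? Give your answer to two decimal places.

z = (167 − 242.47) / 144.34 = -0.52.

-0.52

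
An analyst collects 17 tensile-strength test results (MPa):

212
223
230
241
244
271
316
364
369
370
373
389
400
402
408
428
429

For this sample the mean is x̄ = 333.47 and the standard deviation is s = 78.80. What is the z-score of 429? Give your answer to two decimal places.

z = (429 − 333.47) / 78.80 = 1.21.

1.21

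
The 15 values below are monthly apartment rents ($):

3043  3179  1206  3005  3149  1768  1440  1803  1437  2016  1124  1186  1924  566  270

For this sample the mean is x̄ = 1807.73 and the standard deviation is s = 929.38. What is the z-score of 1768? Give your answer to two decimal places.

z = (1768 − 1807.73) / 929.38 = -0.04.

-0.04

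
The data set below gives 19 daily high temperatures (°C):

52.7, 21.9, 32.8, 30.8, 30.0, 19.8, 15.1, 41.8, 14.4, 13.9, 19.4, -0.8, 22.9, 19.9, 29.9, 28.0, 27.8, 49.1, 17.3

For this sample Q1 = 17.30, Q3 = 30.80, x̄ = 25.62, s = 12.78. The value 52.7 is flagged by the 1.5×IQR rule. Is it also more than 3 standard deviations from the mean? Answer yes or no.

no

z = (52.7 − 25.62) / 12.78 = 2.12.
|z| = 2.12 ≤ 3.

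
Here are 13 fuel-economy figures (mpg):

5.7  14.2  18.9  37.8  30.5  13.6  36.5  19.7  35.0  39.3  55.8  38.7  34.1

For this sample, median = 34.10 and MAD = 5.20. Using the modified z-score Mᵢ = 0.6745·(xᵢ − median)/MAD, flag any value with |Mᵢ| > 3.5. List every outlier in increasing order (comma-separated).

5.7

|Mᵢ| > 3.5 ⇔ |xᵢ − 34.10| > 3.5·5.20/0.6745 = 26.98.
So outliers lie outside [7.12, 61.08].
5.7: M = -3.68 → outlier.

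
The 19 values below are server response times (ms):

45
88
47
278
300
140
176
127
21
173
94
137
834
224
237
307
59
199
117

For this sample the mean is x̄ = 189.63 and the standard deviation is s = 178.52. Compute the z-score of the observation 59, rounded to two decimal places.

z = (59 − 189.63) / 178.52 = -0.73.

-0.73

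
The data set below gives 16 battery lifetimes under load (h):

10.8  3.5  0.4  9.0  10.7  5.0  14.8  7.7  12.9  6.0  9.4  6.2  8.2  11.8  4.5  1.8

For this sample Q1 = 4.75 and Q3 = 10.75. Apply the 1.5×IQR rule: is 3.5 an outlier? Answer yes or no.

IQR = Q3 − Q1 = 10.75 − 4.75 = 6.00.
Lower fence = Q1 − 1.5·IQR = 4.75 − 9.00 = -4.25.
Upper fence = Q3 + 1.5·IQR = 10.75 + 9.00 = 19.75.
3.5 lies within [-4.25, 19.75].

no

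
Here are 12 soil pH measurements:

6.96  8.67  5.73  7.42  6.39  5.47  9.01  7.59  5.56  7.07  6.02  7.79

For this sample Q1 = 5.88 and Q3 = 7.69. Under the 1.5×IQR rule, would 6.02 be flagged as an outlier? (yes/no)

IQR = Q3 − Q1 = 7.69 − 5.88 = 1.81.
Lower fence = Q1 − 1.5·IQR = 5.88 − 2.715 = 3.165.
Upper fence = Q3 + 1.5·IQR = 7.69 + 2.715 = 10.405.
6.02 lies within [3.165, 10.405].

no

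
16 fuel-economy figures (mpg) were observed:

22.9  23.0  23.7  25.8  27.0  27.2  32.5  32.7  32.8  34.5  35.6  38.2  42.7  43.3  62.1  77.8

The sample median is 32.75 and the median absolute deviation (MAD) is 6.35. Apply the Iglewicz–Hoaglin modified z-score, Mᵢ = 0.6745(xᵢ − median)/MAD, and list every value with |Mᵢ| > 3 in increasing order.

62.1, 77.8

|Mᵢ| > 3 ⇔ |xᵢ − 32.75| > 3·6.35/0.6745 = 28.24.
So outliers lie outside [4.51, 60.99].
62.1: M = 3.12 → outlier.
77.8: M = 4.79 → outlier.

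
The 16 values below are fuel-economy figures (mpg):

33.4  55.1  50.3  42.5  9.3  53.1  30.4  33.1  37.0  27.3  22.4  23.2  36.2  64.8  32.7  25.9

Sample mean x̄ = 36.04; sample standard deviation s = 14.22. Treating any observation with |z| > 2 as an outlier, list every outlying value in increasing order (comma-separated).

Cutoffs at x̄ ± 2s: 36.04 ± 2·14.22 = [7.60, 64.48].
64.8: z = 2.02, |z| > 2 → outlier.
Every other value lies within [7.60, 64.48].

64.8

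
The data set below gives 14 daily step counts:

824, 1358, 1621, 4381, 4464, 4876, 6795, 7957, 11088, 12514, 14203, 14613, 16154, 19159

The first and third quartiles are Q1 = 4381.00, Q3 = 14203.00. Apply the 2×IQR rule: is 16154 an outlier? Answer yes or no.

IQR = Q3 − Q1 = 14203.00 − 4381.00 = 9822.00.
Lower fence = Q1 − 2·IQR = 4381.00 − 19644.00 = -15263.00.
Upper fence = Q3 + 2·IQR = 14203.00 + 19644.00 = 33847.00.
16154 lies within [-15263.00, 33847.00].

no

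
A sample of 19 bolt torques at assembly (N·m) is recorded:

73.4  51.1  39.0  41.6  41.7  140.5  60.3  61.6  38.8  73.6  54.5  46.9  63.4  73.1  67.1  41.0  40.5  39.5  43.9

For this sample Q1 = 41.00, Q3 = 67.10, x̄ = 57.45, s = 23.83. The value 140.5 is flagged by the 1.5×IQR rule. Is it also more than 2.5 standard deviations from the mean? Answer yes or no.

yes

z = (140.5 − 57.45) / 23.83 = 3.49.
|z| = 3.49 > 2.5.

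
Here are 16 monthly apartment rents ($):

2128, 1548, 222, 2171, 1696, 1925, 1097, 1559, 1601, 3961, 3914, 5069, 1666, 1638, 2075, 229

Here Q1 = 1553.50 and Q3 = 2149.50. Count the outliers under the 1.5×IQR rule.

5

IQR = 596.00; fences at 1553.50 − 894.00 = 659.50 and 2149.50 + 894.00 = 3043.50.
Outside the cutoffs: 222, 229, 3914, 3961, 5069.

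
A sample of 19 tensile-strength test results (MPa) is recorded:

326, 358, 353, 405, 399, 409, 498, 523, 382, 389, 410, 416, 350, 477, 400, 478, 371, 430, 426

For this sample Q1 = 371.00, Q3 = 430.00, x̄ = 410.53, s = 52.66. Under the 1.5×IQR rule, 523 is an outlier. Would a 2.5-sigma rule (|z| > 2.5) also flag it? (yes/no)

z = (523 − 410.53) / 52.66 = 2.14.
|z| = 2.14 ≤ 2.5.

no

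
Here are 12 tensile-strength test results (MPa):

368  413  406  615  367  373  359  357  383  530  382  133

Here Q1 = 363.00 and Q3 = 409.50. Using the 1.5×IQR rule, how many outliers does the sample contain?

IQR = 46.50; fences at 363.00 − 69.75 = 293.25 and 409.50 + 69.75 = 479.25.
Outside the cutoffs: 133, 530, 615.

3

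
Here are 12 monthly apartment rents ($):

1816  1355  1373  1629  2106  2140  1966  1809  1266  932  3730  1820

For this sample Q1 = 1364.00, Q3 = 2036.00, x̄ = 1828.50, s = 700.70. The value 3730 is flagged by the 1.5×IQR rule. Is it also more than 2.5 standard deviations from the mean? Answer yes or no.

z = (3730 − 1828.50) / 700.70 = 2.71.
|z| = 2.71 > 2.5.

yes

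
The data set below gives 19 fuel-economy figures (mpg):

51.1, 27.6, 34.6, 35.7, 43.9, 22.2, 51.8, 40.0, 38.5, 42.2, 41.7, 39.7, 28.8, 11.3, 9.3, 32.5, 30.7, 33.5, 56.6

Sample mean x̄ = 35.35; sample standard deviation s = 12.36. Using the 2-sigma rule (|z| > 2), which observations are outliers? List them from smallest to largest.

9.3

Cutoffs at x̄ ± 2s: 35.35 ± 2·12.36 = [10.63, 60.07].
9.3: z = -2.11, |z| > 2 → outlier.
Every other value lies within [10.63, 60.07].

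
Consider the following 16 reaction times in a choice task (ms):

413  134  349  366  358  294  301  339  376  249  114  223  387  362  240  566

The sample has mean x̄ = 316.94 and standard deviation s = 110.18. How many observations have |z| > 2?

1

Cutoffs: x̄ ± 2s = [96.58, 537.30].
Outside the cutoffs: 566.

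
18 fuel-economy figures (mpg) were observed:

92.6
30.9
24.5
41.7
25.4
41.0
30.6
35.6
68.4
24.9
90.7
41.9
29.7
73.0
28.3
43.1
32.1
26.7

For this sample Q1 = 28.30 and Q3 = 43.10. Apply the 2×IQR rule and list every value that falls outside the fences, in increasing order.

IQR = Q3 − Q1 = 43.10 − 28.30 = 14.80.
Lower fence = Q1 − 2·IQR = 28.30 − 29.60 = -1.30.
Upper fence = Q3 + 2·IQR = 43.10 + 29.60 = 72.70.
73.0 > 72.70 → outlier.
90.7 > 72.70 → outlier.
92.6 > 72.70 → outlier.
All remaining values lie within [-1.30, 72.70].

73.0, 90.7, 92.6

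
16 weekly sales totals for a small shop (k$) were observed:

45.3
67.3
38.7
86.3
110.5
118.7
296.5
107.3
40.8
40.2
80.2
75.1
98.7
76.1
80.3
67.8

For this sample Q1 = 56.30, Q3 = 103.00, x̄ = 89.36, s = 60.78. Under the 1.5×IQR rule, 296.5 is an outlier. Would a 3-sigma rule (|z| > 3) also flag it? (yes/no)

z = (296.5 − 89.36) / 60.78 = 3.41.
|z| = 3.41 > 3.

yes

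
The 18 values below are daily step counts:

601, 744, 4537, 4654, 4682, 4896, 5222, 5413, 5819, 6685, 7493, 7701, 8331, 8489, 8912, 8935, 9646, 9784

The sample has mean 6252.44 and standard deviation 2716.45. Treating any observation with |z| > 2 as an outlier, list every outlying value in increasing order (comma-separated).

Cutoffs at x̄ ± 2s: 6252.44 ± 2·2716.45 = [819.54, 11685.34].
601: z = -2.08, |z| > 2 → outlier.
744: z = -2.03, |z| > 2 → outlier.
Every other value lies within [819.54, 11685.34].

601, 744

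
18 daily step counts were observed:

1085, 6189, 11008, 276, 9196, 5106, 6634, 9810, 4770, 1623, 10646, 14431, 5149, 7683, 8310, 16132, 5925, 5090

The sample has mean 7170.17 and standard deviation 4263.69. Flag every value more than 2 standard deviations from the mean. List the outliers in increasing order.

Cutoffs at x̄ ± 2s: 7170.17 ± 2·4263.69 = [-1357.21, 15697.55].
16132: z = 2.10, |z| > 2 → outlier.
Every other value lies within [-1357.21, 15697.55].

16132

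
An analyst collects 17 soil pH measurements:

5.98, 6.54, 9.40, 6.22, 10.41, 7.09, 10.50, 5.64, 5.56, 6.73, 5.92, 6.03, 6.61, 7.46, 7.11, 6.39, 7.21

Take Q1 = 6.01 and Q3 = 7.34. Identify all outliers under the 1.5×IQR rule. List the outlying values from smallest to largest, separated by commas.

9.40, 10.41, 10.50

IQR = Q3 − Q1 = 7.34 − 6.01 = 1.33.
Lower fence = Q1 − 1.5·IQR = 6.01 − 1.995 = 4.015.
Upper fence = Q3 + 1.5·IQR = 7.34 + 1.995 = 9.335.
9.40 > 9.335 → outlier.
10.41 > 9.335 → outlier.
10.50 > 9.335 → outlier.
All remaining values lie within [4.015, 9.335].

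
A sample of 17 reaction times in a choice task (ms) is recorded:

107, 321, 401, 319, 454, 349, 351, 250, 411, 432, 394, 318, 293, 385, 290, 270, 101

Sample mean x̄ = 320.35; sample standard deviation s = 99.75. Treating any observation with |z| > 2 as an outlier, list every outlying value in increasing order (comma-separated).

Cutoffs at x̄ ± 2s: 320.35 ± 2·99.75 = [120.85, 519.85].
101: z = -2.20, |z| > 2 → outlier.
107: z = -2.14, |z| > 2 → outlier.
Every other value lies within [120.85, 519.85].

101, 107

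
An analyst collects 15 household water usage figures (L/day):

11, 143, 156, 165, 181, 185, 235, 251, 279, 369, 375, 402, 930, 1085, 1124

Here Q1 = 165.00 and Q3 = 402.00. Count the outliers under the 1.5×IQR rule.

3

IQR = 237.00; fences at 165.00 − 355.50 = -190.50 and 402.00 + 355.50 = 757.50.
Outside the cutoffs: 930, 1085, 1124.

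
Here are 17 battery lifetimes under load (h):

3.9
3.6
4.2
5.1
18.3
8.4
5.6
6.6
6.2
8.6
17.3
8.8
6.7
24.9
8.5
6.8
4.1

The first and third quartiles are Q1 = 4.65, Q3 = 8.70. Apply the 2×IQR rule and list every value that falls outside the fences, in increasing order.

17.3, 18.3, 24.9

IQR = Q3 − Q1 = 8.70 − 4.65 = 4.05.
Lower fence = Q1 − 2·IQR = 4.65 − 8.10 = -3.45.
Upper fence = Q3 + 2·IQR = 8.70 + 8.10 = 16.80.
17.3 > 16.80 → outlier.
18.3 > 16.80 → outlier.
24.9 > 16.80 → outlier.
All remaining values lie within [-3.45, 16.80].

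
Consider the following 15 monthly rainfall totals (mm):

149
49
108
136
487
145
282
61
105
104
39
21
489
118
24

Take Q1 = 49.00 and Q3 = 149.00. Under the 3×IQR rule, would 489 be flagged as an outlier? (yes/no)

IQR = Q3 − Q1 = 149.00 − 49.00 = 100.00.
Lower fence = Q1 − 3·IQR = 49.00 − 300.00 = -251.00.
Upper fence = Q3 + 3·IQR = 149.00 + 300.00 = 449.00.
489 lies above the upper fence.

yes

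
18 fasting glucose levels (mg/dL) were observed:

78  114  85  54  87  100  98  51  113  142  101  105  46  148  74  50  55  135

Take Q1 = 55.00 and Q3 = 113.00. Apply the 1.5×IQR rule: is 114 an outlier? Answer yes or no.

no

IQR = Q3 − Q1 = 113.00 − 55.00 = 58.00.
Lower fence = Q1 − 1.5·IQR = 55.00 − 87.00 = -32.00.
Upper fence = Q3 + 1.5·IQR = 113.00 + 87.00 = 200.00.
114 lies within [-32.00, 200.00].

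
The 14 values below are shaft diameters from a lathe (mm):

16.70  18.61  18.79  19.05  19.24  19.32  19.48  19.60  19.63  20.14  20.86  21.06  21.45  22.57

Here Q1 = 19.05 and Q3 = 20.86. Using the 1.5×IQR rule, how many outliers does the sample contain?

0

IQR = 1.81; fences at 19.05 − 2.715 = 16.335 and 20.86 + 2.715 = 23.575.
Every value lies within the cutoffs.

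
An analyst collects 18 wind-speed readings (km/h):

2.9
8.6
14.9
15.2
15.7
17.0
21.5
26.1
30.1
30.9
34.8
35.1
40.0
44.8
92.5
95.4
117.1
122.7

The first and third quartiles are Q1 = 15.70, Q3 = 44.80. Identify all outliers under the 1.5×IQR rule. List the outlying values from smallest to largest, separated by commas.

92.5, 95.4, 117.1, 122.7

IQR = Q3 − Q1 = 44.80 − 15.70 = 29.10.
Lower fence = Q1 − 1.5·IQR = 15.70 − 43.65 = -27.95.
Upper fence = Q3 + 1.5·IQR = 44.80 + 43.65 = 88.45.
92.5 > 88.45 → outlier.
95.4 > 88.45 → outlier.
117.1 > 88.45 → outlier.
122.7 > 88.45 → outlier.
All remaining values lie within [-27.95, 88.45].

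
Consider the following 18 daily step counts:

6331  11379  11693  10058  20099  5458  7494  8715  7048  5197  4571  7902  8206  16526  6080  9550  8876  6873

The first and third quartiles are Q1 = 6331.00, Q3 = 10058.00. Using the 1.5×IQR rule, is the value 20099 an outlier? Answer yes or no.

IQR = Q3 − Q1 = 10058.00 − 6331.00 = 3727.00.
Lower fence = Q1 − 1.5·IQR = 6331.00 − 5590.50 = 740.50.
Upper fence = Q3 + 1.5·IQR = 10058.00 + 5590.50 = 15648.50.
20099 lies above the upper fence.

yes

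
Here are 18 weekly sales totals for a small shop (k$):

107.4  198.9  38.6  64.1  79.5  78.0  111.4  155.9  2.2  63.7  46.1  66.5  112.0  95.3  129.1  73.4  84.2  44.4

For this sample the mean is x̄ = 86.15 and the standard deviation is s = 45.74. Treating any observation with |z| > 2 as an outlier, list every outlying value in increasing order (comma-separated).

198.9

Cutoffs at x̄ ± 2s: 86.15 ± 2·45.74 = [-5.33, 177.63].
198.9: z = 2.47, |z| > 2 → outlier.
Every other value lies within [-5.33, 177.63].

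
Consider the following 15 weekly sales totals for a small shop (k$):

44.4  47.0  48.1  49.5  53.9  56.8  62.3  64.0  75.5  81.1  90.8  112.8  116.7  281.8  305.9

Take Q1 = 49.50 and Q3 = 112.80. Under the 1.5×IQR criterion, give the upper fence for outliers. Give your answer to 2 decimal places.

207.75

IQR = Q3 − Q1 = 112.80 − 49.50 = 63.30.
Lower fence = Q1 − 1.5·IQR = 49.50 − 94.95 = -45.45.
Upper fence = Q3 + 1.5·IQR = 112.80 + 94.95 = 207.75.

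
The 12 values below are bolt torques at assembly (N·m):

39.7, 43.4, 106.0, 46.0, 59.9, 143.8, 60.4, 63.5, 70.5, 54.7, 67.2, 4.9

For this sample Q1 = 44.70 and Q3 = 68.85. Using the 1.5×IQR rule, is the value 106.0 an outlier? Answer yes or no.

yes

IQR = Q3 − Q1 = 68.85 − 44.70 = 24.15.
Lower fence = Q1 − 1.5·IQR = 44.70 − 36.225 = 8.475.
Upper fence = Q3 + 1.5·IQR = 68.85 + 36.225 = 105.075.
106.0 lies above the upper fence.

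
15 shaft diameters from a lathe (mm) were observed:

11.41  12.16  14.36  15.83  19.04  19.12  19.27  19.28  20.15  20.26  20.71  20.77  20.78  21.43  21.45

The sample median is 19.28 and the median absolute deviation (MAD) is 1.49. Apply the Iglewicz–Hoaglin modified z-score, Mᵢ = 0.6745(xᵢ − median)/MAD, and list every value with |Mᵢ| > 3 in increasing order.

11.41, 12.16

|Mᵢ| > 3 ⇔ |xᵢ − 19.28| > 3·1.49/0.6745 = 6.63.
So outliers lie outside [12.65, 25.91].
11.41: M = -3.56 → outlier.
12.16: M = -3.22 → outlier.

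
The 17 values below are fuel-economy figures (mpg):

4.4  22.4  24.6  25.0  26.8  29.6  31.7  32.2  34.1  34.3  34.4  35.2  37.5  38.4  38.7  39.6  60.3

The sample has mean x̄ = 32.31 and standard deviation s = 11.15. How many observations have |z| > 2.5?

2

Cutoffs: x̄ ± 2.5s = [4.435, 60.185].
Outside the cutoffs: 4.4, 60.3.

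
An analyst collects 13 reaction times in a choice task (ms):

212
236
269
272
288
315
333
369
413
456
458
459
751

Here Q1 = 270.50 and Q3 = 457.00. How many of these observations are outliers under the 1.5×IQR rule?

1

IQR = 186.50; fences at 270.50 − 279.75 = -9.25 and 457.00 + 279.75 = 736.75.
Outside the cutoffs: 751.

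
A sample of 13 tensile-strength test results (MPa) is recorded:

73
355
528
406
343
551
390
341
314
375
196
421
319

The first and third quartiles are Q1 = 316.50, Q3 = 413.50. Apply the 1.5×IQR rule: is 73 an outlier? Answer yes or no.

yes

IQR = Q3 − Q1 = 413.50 − 316.50 = 97.00.
Lower fence = Q1 − 1.5·IQR = 316.50 − 145.50 = 171.00.
Upper fence = Q3 + 1.5·IQR = 413.50 + 145.50 = 559.00.
73 lies below the lower fence.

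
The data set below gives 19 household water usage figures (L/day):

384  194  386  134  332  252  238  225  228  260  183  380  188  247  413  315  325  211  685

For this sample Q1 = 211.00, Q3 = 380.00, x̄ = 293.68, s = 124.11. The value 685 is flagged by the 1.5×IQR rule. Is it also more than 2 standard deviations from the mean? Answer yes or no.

yes

z = (685 − 293.68) / 124.11 = 3.15.
|z| = 3.15 > 2.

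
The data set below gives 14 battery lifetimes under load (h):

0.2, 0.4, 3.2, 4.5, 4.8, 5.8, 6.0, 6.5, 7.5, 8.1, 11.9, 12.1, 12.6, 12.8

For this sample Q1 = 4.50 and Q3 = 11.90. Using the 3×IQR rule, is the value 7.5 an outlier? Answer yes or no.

no

IQR = Q3 − Q1 = 11.90 − 4.50 = 7.40.
Lower fence = Q1 − 3·IQR = 4.50 − 22.20 = -17.70.
Upper fence = Q3 + 3·IQR = 11.90 + 22.20 = 34.10.
7.5 lies within [-17.70, 34.10].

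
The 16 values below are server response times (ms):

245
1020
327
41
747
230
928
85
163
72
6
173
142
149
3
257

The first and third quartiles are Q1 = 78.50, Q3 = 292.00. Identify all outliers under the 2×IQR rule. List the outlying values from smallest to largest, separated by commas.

IQR = Q3 − Q1 = 292.00 − 78.50 = 213.50.
Lower fence = Q1 − 2·IQR = 78.50 − 427.00 = -348.50.
Upper fence = Q3 + 2·IQR = 292.00 + 427.00 = 719.00.
747 > 719.00 → outlier.
928 > 719.00 → outlier.
1020 > 719.00 → outlier.
All remaining values lie within [-348.50, 719.00].

747, 928, 1020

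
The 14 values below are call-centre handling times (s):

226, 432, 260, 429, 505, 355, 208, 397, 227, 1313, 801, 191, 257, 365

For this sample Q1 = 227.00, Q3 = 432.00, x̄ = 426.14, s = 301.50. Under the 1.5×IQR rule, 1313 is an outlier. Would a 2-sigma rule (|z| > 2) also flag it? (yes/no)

yes

z = (1313 − 426.14) / 301.50 = 2.94.
|z| = 2.94 > 2.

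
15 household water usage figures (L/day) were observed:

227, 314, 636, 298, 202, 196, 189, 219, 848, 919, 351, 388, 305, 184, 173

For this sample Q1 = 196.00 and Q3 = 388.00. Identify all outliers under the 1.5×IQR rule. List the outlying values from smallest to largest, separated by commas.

848, 919

IQR = Q3 − Q1 = 388.00 − 196.00 = 192.00.
Lower fence = Q1 − 1.5·IQR = 196.00 − 288.00 = -92.00.
Upper fence = Q3 + 1.5·IQR = 388.00 + 288.00 = 676.00.
848 > 676.00 → outlier.
919 > 676.00 → outlier.
All remaining values lie within [-92.00, 676.00].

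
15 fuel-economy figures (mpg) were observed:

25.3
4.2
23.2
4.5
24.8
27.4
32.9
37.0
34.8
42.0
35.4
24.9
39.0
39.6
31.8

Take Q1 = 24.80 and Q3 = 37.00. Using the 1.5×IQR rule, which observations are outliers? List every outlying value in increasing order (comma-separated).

IQR = Q3 − Q1 = 37.00 − 24.80 = 12.20.
Lower fence = Q1 − 1.5·IQR = 24.80 − 18.30 = 6.50.
Upper fence = Q3 + 1.5·IQR = 37.00 + 18.30 = 55.30.
4.2 < 6.50 → outlier.
4.5 < 6.50 → outlier.
All remaining values lie within [6.50, 55.30].

4.2, 4.5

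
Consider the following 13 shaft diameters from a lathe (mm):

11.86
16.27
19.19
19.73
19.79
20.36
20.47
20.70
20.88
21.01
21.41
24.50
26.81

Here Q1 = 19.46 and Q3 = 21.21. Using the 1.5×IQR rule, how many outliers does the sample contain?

4

IQR = 1.75; fences at 19.46 − 2.625 = 16.835 and 21.21 + 2.625 = 23.835.
Outside the cutoffs: 11.86, 16.27, 24.50, 26.81.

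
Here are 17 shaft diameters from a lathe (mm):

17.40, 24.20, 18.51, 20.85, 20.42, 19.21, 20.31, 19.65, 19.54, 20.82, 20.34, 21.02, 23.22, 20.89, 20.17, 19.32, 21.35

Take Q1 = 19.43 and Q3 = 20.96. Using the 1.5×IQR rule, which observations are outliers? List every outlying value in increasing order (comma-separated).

IQR = Q3 − Q1 = 20.96 − 19.43 = 1.53.
Lower fence = Q1 − 1.5·IQR = 19.43 − 2.295 = 17.135.
Upper fence = Q3 + 1.5·IQR = 20.96 + 2.295 = 23.255.
24.20 > 23.255 → outlier.
All remaining values lie within [17.135, 23.255].

24.20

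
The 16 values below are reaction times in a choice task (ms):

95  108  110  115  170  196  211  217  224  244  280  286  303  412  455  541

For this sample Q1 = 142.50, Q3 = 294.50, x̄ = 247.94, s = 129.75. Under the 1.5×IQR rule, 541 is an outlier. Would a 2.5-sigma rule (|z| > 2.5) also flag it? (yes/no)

z = (541 − 247.94) / 129.75 = 2.26.
|z| = 2.26 ≤ 2.5.

no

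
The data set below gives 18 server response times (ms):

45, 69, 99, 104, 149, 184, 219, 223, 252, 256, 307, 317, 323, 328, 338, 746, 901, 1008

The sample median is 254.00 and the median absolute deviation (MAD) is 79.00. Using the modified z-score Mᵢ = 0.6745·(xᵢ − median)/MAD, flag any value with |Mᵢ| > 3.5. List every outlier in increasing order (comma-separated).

746, 901, 1008

|Mᵢ| > 3.5 ⇔ |xᵢ − 254.00| > 3.5·79.00/0.6745 = 409.93.
So outliers lie outside [-155.93, 663.93].
746: M = 4.20 → outlier.
901: M = 5.52 → outlier.
1008: M = 6.44 → outlier.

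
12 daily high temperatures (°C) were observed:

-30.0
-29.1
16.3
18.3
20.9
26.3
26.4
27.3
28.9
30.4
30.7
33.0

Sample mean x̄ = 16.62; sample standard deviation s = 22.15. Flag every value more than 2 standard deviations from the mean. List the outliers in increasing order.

-30.0, -29.1

Cutoffs at x̄ ± 2s: 16.62 ± 2·22.15 = [-27.68, 60.92].
-30.0: z = -2.10, |z| > 2 → outlier.
-29.1: z = -2.06, |z| > 2 → outlier.
Every other value lies within [-27.68, 60.92].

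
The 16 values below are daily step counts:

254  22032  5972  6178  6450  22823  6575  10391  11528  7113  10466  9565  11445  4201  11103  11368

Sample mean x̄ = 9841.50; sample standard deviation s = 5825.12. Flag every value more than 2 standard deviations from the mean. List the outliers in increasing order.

22032, 22823

Cutoffs at x̄ ± 2s: 9841.50 ± 2·5825.12 = [-1808.74, 21491.74].
22032: z = 2.09, |z| > 2 → outlier.
22823: z = 2.23, |z| > 2 → outlier.
Every other value lies within [-1808.74, 21491.74].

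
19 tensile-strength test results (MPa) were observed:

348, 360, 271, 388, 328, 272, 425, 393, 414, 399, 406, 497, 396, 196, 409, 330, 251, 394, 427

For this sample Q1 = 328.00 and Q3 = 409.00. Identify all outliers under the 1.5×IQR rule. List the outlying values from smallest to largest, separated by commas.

196

IQR = Q3 − Q1 = 409.00 − 328.00 = 81.00.
Lower fence = Q1 − 1.5·IQR = 328.00 − 121.50 = 206.50.
Upper fence = Q3 + 1.5·IQR = 409.00 + 121.50 = 530.50.
196 < 206.50 → outlier.
All remaining values lie within [206.50, 530.50].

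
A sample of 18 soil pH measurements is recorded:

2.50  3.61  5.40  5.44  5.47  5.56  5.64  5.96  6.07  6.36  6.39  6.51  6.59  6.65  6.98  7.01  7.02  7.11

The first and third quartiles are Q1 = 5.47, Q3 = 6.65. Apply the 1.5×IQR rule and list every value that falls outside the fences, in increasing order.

2.50, 3.61

IQR = Q3 − Q1 = 6.65 − 5.47 = 1.18.
Lower fence = Q1 − 1.5·IQR = 5.47 − 1.77 = 3.70.
Upper fence = Q3 + 1.5·IQR = 6.65 + 1.77 = 8.42.
2.50 < 3.70 → outlier.
3.61 < 3.70 → outlier.
All remaining values lie within [3.70, 8.42].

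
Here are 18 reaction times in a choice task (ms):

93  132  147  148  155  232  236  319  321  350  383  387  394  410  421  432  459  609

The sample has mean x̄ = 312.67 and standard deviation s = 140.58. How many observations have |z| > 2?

1

Cutoffs: x̄ ± 2s = [31.51, 593.83].
Outside the cutoffs: 609.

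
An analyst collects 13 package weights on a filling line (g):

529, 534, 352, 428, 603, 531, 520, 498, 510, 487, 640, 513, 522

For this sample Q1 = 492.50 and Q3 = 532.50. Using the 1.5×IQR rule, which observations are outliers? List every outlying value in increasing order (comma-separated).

352, 428, 603, 640

IQR = Q3 − Q1 = 532.50 − 492.50 = 40.00.
Lower fence = Q1 − 1.5·IQR = 492.50 − 60.00 = 432.50.
Upper fence = Q3 + 1.5·IQR = 532.50 + 60.00 = 592.50.
352 < 432.50 → outlier.
428 < 432.50 → outlier.
603 > 592.50 → outlier.
640 > 592.50 → outlier.
All remaining values lie within [432.50, 592.50].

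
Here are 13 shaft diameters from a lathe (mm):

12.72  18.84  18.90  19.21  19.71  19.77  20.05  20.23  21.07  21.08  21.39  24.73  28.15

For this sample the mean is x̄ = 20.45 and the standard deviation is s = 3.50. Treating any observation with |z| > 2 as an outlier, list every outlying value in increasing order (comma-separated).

12.72, 28.15

Cutoffs at x̄ ± 2s: 20.45 ± 2·3.50 = [13.45, 27.45].
12.72: z = -2.21, |z| > 2 → outlier.
28.15: z = 2.20, |z| > 2 → outlier.
Every other value lies within [13.45, 27.45].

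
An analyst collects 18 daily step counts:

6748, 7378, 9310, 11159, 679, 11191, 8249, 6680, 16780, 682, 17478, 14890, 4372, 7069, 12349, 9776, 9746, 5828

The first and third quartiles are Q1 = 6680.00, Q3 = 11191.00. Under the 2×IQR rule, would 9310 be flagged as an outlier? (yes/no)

no

IQR = Q3 − Q1 = 11191.00 − 6680.00 = 4511.00.
Lower fence = Q1 − 2·IQR = 6680.00 − 9022.00 = -2342.00.
Upper fence = Q3 + 2·IQR = 11191.00 + 9022.00 = 20213.00.
9310 lies within [-2342.00, 20213.00].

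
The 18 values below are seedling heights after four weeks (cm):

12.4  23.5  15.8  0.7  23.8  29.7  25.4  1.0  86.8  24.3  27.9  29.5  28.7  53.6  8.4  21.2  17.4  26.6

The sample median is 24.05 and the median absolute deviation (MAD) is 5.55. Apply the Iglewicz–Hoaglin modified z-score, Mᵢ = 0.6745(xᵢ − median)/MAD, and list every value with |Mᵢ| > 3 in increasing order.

|Mᵢ| > 3 ⇔ |xᵢ − 24.05| > 3·5.55/0.6745 = 24.68.
So outliers lie outside [-0.63, 48.73].
53.6: M = 3.59 → outlier.
86.8: M = 7.63 → outlier.

53.6, 86.8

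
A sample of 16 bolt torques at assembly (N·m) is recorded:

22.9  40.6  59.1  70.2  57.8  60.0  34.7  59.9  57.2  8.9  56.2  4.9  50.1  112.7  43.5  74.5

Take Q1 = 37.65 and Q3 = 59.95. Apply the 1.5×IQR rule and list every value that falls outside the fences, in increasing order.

112.7

IQR = Q3 − Q1 = 59.95 − 37.65 = 22.30.
Lower fence = Q1 − 1.5·IQR = 37.65 − 33.45 = 4.20.
Upper fence = Q3 + 1.5·IQR = 59.95 + 33.45 = 93.40.
112.7 > 93.40 → outlier.
All remaining values lie within [4.20, 93.40].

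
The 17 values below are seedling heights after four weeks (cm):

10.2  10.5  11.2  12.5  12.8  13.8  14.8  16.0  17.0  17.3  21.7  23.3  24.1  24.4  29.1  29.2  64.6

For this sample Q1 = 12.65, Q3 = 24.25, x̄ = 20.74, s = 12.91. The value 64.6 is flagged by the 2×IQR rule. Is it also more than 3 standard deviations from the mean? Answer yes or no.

yes

z = (64.6 − 20.74) / 12.91 = 3.40.
|z| = 3.40 > 3.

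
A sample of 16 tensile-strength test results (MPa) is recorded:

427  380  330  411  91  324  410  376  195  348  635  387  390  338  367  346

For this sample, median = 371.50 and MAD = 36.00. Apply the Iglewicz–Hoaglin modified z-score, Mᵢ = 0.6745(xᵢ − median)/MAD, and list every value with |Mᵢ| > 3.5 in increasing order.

91, 635

|Mᵢ| > 3.5 ⇔ |xᵢ − 371.50| > 3.5·36.00/0.6745 = 186.81.
So outliers lie outside [184.69, 558.31].
91: M = -5.26 → outlier.
635: M = 4.94 → outlier.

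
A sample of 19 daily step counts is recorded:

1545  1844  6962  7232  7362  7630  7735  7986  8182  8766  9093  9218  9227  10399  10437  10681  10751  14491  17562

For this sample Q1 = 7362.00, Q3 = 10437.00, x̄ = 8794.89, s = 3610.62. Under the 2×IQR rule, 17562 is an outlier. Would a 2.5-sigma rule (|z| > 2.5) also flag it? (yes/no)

no

z = (17562 − 8794.89) / 3610.62 = 2.43.
|z| = 2.43 ≤ 2.5.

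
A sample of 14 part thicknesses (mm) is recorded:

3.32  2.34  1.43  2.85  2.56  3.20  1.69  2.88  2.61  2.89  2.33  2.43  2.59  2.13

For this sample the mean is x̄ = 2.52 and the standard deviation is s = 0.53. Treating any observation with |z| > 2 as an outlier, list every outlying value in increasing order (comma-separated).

Cutoffs at x̄ ± 2s: 2.52 ± 2·0.53 = [1.46, 3.58].
1.43: z = -2.06, |z| > 2 → outlier.
Every other value lies within [1.46, 3.58].

1.43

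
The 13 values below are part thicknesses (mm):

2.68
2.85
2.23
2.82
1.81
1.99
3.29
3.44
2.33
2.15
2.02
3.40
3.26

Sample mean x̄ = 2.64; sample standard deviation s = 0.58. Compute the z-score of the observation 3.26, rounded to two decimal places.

z = (3.26 − 2.64) / 0.58 = 1.07.

1.07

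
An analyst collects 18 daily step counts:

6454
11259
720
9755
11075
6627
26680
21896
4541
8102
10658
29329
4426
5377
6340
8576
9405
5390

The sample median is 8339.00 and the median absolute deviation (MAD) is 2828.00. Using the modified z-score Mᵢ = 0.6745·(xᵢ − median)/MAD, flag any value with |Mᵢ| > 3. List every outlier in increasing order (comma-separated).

21896, 26680, 29329

|Mᵢ| > 3 ⇔ |xᵢ − 8339.00| > 3·2828.00/0.6745 = 12578.21.
So outliers lie outside [-4239.21, 20917.21].
21896: M = 3.23 → outlier.
26680: M = 4.37 → outlier.
29329: M = 5.01 → outlier.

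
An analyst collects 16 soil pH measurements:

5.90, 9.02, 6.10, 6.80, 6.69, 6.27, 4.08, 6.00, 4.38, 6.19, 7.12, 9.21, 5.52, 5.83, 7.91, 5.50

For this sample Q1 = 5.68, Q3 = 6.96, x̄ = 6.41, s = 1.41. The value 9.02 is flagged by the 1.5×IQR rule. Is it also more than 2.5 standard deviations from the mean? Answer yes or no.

no

z = (9.02 − 6.41) / 1.41 = 1.85.
|z| = 1.85 ≤ 2.5.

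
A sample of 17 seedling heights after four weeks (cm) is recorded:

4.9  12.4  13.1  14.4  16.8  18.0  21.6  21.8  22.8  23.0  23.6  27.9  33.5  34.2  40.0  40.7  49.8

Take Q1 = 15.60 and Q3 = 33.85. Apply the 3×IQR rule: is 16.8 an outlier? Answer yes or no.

IQR = Q3 − Q1 = 33.85 − 15.60 = 18.25.
Lower fence = Q1 − 3·IQR = 15.60 − 54.75 = -39.15.
Upper fence = Q3 + 3·IQR = 33.85 + 54.75 = 88.60.
16.8 lies within [-39.15, 88.60].

no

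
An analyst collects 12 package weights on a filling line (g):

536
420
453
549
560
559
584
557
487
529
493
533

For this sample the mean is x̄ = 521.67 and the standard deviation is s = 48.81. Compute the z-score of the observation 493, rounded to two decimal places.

z = (493 − 521.67) / 48.81 = -0.59.

-0.59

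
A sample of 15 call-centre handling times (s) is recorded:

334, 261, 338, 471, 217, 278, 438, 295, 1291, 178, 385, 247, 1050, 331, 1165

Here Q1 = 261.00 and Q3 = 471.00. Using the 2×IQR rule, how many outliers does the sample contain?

IQR = 210.00; fences at 261.00 − 420.00 = -159.00 and 471.00 + 420.00 = 891.00.
Outside the cutoffs: 1050, 1165, 1291.

3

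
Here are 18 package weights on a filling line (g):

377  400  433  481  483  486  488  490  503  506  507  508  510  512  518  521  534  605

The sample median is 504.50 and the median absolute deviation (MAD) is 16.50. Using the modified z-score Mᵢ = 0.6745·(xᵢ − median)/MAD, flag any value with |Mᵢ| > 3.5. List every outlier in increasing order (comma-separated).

|Mᵢ| > 3.5 ⇔ |xᵢ − 504.50| > 3.5·16.50/0.6745 = 85.62.
So outliers lie outside [418.88, 590.12].
377: M = -5.21 → outlier.
400: M = -4.27 → outlier.
605: M = 4.11 → outlier.

377, 400, 605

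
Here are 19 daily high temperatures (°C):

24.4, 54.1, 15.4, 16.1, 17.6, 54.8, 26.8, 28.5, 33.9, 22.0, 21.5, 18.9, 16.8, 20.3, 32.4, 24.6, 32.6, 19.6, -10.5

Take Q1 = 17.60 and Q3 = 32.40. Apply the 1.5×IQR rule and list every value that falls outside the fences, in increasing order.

IQR = Q3 − Q1 = 32.40 − 17.60 = 14.80.
Lower fence = Q1 − 1.5·IQR = 17.60 − 22.20 = -4.60.
Upper fence = Q3 + 1.5·IQR = 32.40 + 22.20 = 54.60.
-10.5 < -4.60 → outlier.
54.8 > 54.60 → outlier.
All remaining values lie within [-4.60, 54.60].

-10.5, 54.8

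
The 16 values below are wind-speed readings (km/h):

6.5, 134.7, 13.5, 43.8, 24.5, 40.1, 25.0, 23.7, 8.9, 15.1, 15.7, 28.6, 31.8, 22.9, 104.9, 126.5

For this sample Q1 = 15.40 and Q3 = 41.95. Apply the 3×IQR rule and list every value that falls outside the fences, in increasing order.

IQR = Q3 − Q1 = 41.95 − 15.40 = 26.55.
Lower fence = Q1 − 3·IQR = 15.40 − 79.65 = -64.25.
Upper fence = Q3 + 3·IQR = 41.95 + 79.65 = 121.60.
126.5 > 121.60 → outlier.
134.7 > 121.60 → outlier.
All remaining values lie within [-64.25, 121.60].

126.5, 134.7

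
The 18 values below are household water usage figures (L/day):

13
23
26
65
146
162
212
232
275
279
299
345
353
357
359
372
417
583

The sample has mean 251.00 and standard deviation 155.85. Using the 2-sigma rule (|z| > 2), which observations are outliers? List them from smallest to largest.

Cutoffs at x̄ ± 2s: 251.00 ± 2·155.85 = [-60.70, 562.70].
583: z = 2.13, |z| > 2 → outlier.
Every other value lies within [-60.70, 562.70].

583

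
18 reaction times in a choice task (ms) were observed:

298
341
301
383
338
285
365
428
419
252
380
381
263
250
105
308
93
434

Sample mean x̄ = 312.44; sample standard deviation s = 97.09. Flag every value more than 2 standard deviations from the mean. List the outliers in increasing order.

Cutoffs at x̄ ± 2s: 312.44 ± 2·97.09 = [118.26, 506.62].
93: z = -2.26, |z| > 2 → outlier.
105: z = -2.14, |z| > 2 → outlier.
Every other value lies within [118.26, 506.62].

93, 105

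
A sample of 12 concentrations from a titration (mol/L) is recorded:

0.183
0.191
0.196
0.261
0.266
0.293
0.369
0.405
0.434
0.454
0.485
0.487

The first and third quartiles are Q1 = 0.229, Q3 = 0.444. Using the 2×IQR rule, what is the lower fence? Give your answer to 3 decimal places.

-0.201

IQR = Q3 − Q1 = 0.444 − 0.229 = 0.215.
Lower fence = Q1 − 2·IQR = 0.229 − 0.430 = -0.201.
Upper fence = Q3 + 2·IQR = 0.444 + 0.430 = 0.874.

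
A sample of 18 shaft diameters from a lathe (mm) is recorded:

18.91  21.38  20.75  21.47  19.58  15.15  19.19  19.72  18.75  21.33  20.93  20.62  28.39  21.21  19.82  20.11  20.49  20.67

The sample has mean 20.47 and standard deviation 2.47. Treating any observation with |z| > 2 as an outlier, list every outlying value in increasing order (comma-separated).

15.15, 28.39

Cutoffs at x̄ ± 2s: 20.47 ± 2·2.47 = [15.53, 25.41].
15.15: z = -2.15, |z| > 2 → outlier.
28.39: z = 3.21, |z| > 2 → outlier.
Every other value lies within [15.53, 25.41].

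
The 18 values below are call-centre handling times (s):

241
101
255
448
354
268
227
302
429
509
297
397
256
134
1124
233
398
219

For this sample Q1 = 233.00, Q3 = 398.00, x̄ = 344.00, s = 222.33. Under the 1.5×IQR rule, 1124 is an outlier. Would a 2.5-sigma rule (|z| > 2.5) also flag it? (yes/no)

yes

z = (1124 − 344.00) / 222.33 = 3.51.
|z| = 3.51 > 2.5.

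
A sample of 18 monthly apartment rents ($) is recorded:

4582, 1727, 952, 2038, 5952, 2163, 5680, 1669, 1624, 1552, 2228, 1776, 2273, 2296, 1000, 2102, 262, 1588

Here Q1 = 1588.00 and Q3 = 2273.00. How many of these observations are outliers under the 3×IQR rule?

3

IQR = 685.00; fences at 1588.00 − 2055.00 = -467.00 and 2273.00 + 2055.00 = 4328.00.
Outside the cutoffs: 4582, 5680, 5952.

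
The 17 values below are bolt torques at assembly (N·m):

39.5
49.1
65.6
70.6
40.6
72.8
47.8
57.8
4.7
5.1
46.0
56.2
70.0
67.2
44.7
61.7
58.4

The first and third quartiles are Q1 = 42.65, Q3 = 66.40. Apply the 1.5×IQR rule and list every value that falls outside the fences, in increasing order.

4.7, 5.1

IQR = Q3 − Q1 = 66.40 − 42.65 = 23.75.
Lower fence = Q1 − 1.5·IQR = 42.65 − 35.625 = 7.025.
Upper fence = Q3 + 1.5·IQR = 66.40 + 35.625 = 102.025.
4.7 < 7.025 → outlier.
5.1 < 7.025 → outlier.
All remaining values lie within [7.025, 102.025].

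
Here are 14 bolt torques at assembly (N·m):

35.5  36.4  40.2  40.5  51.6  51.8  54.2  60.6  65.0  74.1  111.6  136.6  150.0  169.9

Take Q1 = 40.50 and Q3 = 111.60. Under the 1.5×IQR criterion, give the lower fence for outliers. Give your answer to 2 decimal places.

IQR = Q3 − Q1 = 111.60 − 40.50 = 71.10.
Lower fence = Q1 − 1.5·IQR = 40.50 − 106.65 = -66.15.
Upper fence = Q3 + 1.5·IQR = 111.60 + 106.65 = 218.25.

-66.15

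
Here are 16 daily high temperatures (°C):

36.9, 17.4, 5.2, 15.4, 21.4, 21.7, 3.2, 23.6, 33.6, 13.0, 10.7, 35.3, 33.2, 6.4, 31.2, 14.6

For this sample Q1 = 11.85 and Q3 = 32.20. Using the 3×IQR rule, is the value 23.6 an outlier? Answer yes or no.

IQR = Q3 − Q1 = 32.20 − 11.85 = 20.35.
Lower fence = Q1 − 3·IQR = 11.85 − 61.05 = -49.20.
Upper fence = Q3 + 3·IQR = 32.20 + 61.05 = 93.25.
23.6 lies within [-49.20, 93.25].

no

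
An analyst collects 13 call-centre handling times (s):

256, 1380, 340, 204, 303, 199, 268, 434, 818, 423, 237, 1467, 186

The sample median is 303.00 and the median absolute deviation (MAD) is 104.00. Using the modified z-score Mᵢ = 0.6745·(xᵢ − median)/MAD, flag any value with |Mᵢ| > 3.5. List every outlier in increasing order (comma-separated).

|Mᵢ| > 3.5 ⇔ |xᵢ − 303.00| > 3.5·104.00/0.6745 = 539.66.
So outliers lie outside [-236.66, 842.66].
1380: M = 6.98 → outlier.
1467: M = 7.55 → outlier.

1380, 1467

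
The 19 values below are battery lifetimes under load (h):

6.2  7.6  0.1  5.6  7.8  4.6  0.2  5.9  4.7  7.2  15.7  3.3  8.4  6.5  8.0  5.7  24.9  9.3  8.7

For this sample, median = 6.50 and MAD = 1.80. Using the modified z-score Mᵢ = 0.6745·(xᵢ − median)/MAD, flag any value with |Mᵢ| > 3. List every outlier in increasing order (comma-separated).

15.7, 24.9

|Mᵢ| > 3 ⇔ |xᵢ − 6.50| > 3·1.80/0.6745 = 8.01.
So outliers lie outside [-1.51, 14.51].
15.7: M = 3.45 → outlier.
24.9: M = 6.89 → outlier.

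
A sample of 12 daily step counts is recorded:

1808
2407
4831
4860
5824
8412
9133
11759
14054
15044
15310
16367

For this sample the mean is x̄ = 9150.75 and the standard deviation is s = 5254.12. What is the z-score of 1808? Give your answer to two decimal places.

z = (1808 − 9150.75) / 5254.12 = -1.40.

-1.40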